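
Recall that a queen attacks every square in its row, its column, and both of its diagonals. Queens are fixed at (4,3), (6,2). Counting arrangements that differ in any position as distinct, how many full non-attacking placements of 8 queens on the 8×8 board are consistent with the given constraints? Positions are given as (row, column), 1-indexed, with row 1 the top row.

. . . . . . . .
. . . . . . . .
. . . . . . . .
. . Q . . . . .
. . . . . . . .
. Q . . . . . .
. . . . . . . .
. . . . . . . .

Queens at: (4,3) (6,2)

2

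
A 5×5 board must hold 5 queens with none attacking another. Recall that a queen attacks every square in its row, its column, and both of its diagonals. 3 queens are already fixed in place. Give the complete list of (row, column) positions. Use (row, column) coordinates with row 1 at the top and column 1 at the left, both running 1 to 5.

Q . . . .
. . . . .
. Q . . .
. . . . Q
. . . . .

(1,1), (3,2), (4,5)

(1,1) (2,4) (3,2) (4,5) (5,3)

Row 2: attacked by (1,1)→{1,2}; (3,2)→{1,2,3}; (4,5)→{3,5}. Safe: 4. Place at column 4.
Row 5: attacked by (1,1)→{1,5}; (2,4)→{1,4}; (3,2)→{2,4}; (4,5)→{4,5}. Safe: 3. Place at column 3.
Columns [1, 4, 2, 5, 3], r−c [0, -2, 1, -1, 2], r+c [2, 6, 5, 9, 8] are all distinct, so no two queens attack.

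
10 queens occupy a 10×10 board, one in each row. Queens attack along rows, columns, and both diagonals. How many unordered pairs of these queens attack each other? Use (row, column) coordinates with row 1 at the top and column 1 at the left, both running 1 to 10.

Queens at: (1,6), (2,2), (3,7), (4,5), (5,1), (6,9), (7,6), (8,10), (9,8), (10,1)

3

Same column: (1,6)–(7,6) (column 6); (5,1)–(10,1) (column 1).
Same diagonal: (7,6)–(9,8) (|7−9| = |6−8| = 2).
Total attacking pairs: 3.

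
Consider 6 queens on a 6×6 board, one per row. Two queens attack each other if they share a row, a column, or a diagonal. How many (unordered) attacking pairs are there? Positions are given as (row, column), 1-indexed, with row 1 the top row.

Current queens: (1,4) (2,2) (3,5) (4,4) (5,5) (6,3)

6

Same column: (1,4)–(4,4) (column 4); (3,5)–(5,5) (column 5).
Same diagonal: (2,2)–(4,4) (|2−4| = |2−4| = 2); (2,2)–(5,5) (|2−5| = |2−5| = 3); (3,5)–(4,4) (|3−4| = |5−4| = 1); (4,4)–(5,5) (|4−5| = |4−5| = 1).
Total attacking pairs: 6.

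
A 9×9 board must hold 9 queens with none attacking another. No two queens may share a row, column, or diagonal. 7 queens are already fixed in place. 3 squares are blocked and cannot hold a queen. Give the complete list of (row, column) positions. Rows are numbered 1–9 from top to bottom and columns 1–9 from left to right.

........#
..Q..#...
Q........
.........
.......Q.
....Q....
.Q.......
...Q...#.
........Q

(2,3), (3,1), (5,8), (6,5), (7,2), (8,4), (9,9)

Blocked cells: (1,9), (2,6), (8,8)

(1,7) (2,3) (3,1) (4,6) (5,8) (6,5) (7,2) (8,4) (9,9)

Row 1: attacked by (2,3)→{2,3,4}; (3,1)→{1,3}; (5,8)→{4,8}; (6,5)→{5}; (7,2)→{2,8}; (8,4)→{4}; (9,9)→{1,9}. Blocked: 9. Safe: 6, 7. Place at column 7.
Row 4: attacked by (1,7)→{4,7}; (2,3)→{1,3,5}; (3,1)→{1,2}; (5,8)→{7,8,9}; (6,5)→{3,5,7}; (7,2)→{2,5}; (8,4)→{4,8}; (9,9)→{4,9}. Safe: 6. Place at column 6.
Columns [7, 3, 1, 6, 8, 5, 2, 4, 9], r−c [-6, -1, 2, -2, -3, 1, 5, 4, 0], r+c [8, 5, 4, 10, 13, 11, 9, 12, 18] are all distinct, so no two queens attack.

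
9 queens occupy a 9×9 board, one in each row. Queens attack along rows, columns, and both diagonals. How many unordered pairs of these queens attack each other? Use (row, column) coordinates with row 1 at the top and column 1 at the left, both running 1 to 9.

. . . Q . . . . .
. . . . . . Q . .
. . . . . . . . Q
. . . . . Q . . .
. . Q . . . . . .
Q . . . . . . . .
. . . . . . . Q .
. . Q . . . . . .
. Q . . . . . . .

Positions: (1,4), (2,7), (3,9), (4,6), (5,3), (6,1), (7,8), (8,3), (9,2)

Same column: (5,3)–(8,3) (column 3).
Same diagonal: (6,1)–(8,3) (|6−8| = |1−3| = 2); (8,3)–(9,2) (|8−9| = |3−2| = 1).
Total attacking pairs: 3.

3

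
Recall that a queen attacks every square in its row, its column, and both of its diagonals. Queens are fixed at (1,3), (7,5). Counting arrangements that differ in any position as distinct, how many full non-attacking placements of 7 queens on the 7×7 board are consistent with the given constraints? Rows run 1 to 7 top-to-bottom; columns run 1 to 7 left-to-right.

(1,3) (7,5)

2

Branch on row 2: col 1 → 1; col 6 → 0; col 7 → 1.
Sum: 1 + 0 + 1 = 2.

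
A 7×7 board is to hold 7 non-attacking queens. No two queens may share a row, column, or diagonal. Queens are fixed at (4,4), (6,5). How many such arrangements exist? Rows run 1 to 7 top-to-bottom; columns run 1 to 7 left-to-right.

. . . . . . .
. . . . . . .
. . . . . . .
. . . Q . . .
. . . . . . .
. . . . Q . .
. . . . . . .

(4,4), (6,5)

Branch on row 1: col 2 → 0; col 3 → 0; col 6 → 2.
Sum: 0 + 0 + 2 = 2.

2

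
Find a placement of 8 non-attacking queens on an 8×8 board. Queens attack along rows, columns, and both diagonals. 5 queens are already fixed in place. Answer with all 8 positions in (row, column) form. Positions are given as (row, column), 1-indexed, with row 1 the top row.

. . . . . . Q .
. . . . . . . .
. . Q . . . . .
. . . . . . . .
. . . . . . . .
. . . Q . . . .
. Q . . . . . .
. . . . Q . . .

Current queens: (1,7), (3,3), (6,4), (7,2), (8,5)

Row 2: attacked by (1,7)→{6,7,8}; (3,3)→{2,3,4}; (6,4)→{4,8}; (7,2)→{2,7}; (8,5)→{5}. Safe: 1. Place at column 1.
Row 4: attacked by (1,7)→{4,7}; (2,1)→{1,3}; (3,3)→{2,3,4}; (6,4)→{2,4,6}; (7,2)→{2,5}; (8,5)→{1,5}. Safe: 8. Place at column 8.
Row 5: attacked by (1,7)→{3,7}; (2,1)→{1,4}; (3,3)→{1,3,5}; (4,8)→{7,8}; (6,4)→{3,4,5}; (7,2)→{2,4}; (8,5)→{2,5,8}. Safe: 6. Place at column 6.
Columns [7, 1, 3, 8, 6, 4, 2, 5], r−c [-6, 1, 0, -4, -1, 2, 5, 3], r+c [8, 3, 6, 12, 11, 10, 9, 13] are all distinct, so no two queens attack.

(1,7) (2,1) (3,3) (4,8) (5,6) (6,4) (7,2) (8,5)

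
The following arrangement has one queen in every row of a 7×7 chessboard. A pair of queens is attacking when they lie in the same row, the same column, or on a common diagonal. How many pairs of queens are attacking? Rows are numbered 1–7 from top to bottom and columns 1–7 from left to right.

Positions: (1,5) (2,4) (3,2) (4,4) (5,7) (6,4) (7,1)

6

Same column: (2,4)–(4,4) (column 4); (2,4)–(6,4) (column 4); (4,4)–(6,4) (column 4).
Same diagonal: (1,5)–(2,4) (|1−2| = |5−4| = 1); (2,4)–(5,7) (|2−5| = |4−7| = 3); (4,4)–(7,1) (|4−7| = |4−1| = 3).
Total attacking pairs: 6.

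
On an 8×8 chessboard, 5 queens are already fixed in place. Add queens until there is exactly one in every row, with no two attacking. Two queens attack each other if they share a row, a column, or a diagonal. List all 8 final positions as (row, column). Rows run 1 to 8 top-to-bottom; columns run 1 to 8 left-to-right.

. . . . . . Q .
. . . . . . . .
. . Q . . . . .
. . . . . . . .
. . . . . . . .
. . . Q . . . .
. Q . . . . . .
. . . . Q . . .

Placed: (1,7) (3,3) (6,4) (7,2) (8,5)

(1,7) (2,1) (3,3) (4,8) (5,6) (6,4) (7,2) (8,5)

Row 2: attacked by (1,7)→{6,7,8}; (3,3)→{2,3,4}; (6,4)→{4,8}; (7,2)→{2,7}; (8,5)→{5}. Safe: 1. Place at column 1.
Row 4: attacked by (1,7)→{4,7}; (2,1)→{1,3}; (3,3)→{2,3,4}; (6,4)→{2,4,6}; (7,2)→{2,5}; (8,5)→{1,5}. Safe: 8. Place at column 8.
Row 5: attacked by (1,7)→{3,7}; (2,1)→{1,4}; (3,3)→{1,3,5}; (4,8)→{7,8}; (6,4)→{3,4,5}; (7,2)→{2,4}; (8,5)→{2,5,8}. Safe: 6. Place at column 6.
Columns [7, 1, 3, 8, 6, 4, 2, 5], r−c [-6, 1, 0, -4, -1, 2, 5, 3], r+c [8, 3, 6, 12, 11, 10, 9, 13] are all distinct, so no two queens attack.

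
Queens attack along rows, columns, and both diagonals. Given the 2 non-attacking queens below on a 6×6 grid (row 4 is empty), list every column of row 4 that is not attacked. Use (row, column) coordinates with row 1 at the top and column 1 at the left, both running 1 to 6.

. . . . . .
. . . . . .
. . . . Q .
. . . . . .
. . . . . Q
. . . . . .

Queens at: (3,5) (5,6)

(3,5) attacks row 4 at column 5 and diagonals 4, 6.
(5,6) attacks row 4 at column 6 and diagonals 5.
Attacked columns: {4, 5, 6}. Safe: {1, 2, 3}.

columns 1, 2, 3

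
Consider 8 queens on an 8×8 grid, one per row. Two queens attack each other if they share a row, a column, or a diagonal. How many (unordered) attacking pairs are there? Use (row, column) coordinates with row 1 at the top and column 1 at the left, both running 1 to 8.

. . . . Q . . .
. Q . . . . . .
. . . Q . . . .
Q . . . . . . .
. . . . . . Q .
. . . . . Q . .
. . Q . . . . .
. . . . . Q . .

3

Same column: (6,6)–(8,6) (column 6).
Same diagonal: (2,2)–(6,6) (|2−6| = |2−6| = 4); (5,7)–(6,6) (|5−6| = |7−6| = 1).
Total attacking pairs: 3.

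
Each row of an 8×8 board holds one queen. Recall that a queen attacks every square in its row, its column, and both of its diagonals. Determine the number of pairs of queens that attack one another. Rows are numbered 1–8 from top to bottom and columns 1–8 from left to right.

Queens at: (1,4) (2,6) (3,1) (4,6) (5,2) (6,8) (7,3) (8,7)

3

Same column: (2,6)–(4,6) (column 6).
Same diagonal: (4,6)–(6,8) (|4−6| = |6−8| = 2); (4,6)–(7,3) (|4−7| = |6−3| = 3).
Total attacking pairs: 3.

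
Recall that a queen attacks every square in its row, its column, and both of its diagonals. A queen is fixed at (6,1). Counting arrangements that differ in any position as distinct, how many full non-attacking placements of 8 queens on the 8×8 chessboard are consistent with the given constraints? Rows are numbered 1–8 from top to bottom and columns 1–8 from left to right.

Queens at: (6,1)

16

Branch on row 1: col 2 → 1; col 3 → 4; col 4 → 4; col 5 → 4; col 7 → 3; col 8 → 0.
Sum: 1 + 4 + 4 + 4 + 3 + 0 = 16.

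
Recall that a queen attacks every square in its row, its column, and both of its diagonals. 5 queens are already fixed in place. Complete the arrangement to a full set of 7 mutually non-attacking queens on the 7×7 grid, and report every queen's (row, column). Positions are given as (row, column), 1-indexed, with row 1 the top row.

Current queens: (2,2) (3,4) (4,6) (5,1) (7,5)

(1,7) (2,2) (3,4) (4,6) (5,1) (6,3) (7,5)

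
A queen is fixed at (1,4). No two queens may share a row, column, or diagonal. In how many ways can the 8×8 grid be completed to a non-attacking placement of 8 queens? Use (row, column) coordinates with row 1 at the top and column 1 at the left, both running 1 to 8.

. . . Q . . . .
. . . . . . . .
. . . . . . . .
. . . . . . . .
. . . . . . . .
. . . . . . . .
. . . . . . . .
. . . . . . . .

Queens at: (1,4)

18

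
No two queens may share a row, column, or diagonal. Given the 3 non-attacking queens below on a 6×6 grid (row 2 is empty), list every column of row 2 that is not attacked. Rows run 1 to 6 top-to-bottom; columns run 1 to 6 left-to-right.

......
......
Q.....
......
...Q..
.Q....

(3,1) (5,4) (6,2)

(3,1) attacks row 2 at column 1 and diagonals 2.
(5,4) attacks row 2 at column 4 and diagonals 1.
(6,2) attacks row 2 at column 2 and diagonals 6.
Attacked columns: {1, 2, 4, 6}. Safe: {3, 5}.

columns 3, 5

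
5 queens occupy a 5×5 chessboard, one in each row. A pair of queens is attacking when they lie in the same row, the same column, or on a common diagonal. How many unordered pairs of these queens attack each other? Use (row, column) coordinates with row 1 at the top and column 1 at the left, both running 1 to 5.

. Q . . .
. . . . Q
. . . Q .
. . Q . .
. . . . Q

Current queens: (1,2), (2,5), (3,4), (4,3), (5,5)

Same column: (2,5)–(5,5) (column 5).
Same diagonal: (1,2)–(3,4) (|1−3| = |2−4| = 2); (2,5)–(3,4) (|2−3| = |5−4| = 1); (2,5)–(4,3) (|2−4| = |5−3| = 2); (3,4)–(4,3) (|3−4| = |4−3| = 1).
Total attacking pairs: 5.

5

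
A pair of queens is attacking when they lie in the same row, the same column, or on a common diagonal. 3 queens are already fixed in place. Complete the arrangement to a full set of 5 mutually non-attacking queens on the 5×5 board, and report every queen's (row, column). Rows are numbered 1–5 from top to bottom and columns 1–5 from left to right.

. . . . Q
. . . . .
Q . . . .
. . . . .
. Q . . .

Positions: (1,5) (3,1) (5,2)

Row 2: attacked by (1,5)→{4,5}; (3,1)→{1,2}; (5,2)→{2,5}. Safe: 3. Place at column 3.
Row 4: attacked by (1,5)→{2,5}; (2,3)→{1,3,5}; (3,1)→{1,2}; (5,2)→{1,2,3}. Safe: 4. Place at column 4.
Columns [5, 3, 1, 4, 2], r−c [-4, -1, 2, 0, 3], r+c [6, 5, 4, 8, 7] are all distinct, so no two queens attack.

(1,5) (2,3) (3,1) (4,4) (5,2)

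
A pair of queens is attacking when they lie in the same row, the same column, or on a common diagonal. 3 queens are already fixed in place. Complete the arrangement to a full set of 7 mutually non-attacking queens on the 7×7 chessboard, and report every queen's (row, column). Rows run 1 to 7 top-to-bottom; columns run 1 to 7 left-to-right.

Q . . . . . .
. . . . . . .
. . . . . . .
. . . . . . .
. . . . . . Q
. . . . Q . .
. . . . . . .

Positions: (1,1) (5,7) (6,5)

(1,1) (2,6) (3,4) (4,2) (5,7) (6,5) (7,3)

Row 2: attacked by (1,1)→{1,2}; (5,7)→{4,7}; (6,5)→{1,5}. Safe: 3, 6. Place at column 6.
Row 3: attacked by (1,1)→{1,3}; (2,6)→{5,6,7}; (5,7)→{5,7}; (6,5)→{2,5}. Safe: 4. Place at column 4.
Row 4: attacked by (1,1)→{1,4}; (2,6)→{4,6}; (3,4)→{3,4,5}; (5,7)→{6,7}; (6,5)→{3,5,7}. Safe: 2. Place at column 2.
Row 7: attacked by (1,1)→{1,7}; (2,6)→{1,6}; (3,4)→{4}; (4,2)→{2,5}; (5,7)→{5,7}; (6,5)→{4,5,6}. Safe: 3. Place at column 3.
Columns [1, 6, 4, 2, 7, 5, 3], r−c [0, -4, -1, 2, -2, 1, 4], r+c [2, 8, 7, 6, 12, 11, 10] are all distinct, so no two queens attack.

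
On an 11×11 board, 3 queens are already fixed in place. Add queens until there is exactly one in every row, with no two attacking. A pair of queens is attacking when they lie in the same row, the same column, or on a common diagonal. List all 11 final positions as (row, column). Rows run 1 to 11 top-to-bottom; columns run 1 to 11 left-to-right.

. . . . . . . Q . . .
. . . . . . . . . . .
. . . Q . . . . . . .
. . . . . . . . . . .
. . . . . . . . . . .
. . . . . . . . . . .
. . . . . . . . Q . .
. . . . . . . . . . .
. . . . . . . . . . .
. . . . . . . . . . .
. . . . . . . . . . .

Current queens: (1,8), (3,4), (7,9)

(1,8) (2,6) (3,4) (4,10) (5,1) (6,5) (7,9) (8,11) (9,3) (10,7) (11,2)

Row 2: attacked by (1,8)→{7,8,9}; (3,4)→{3,4,5}; (7,9)→{4,9}. Safe: 1, 2, 6, 10, 11. Place at column 6.
Row 4: attacked by (1,8)→{5,8,11}; (2,6)→{4,6,8}; (3,4)→{3,4,5}; (7,9)→{6,9}. Safe: 1, 2, 7, 10. Place at column 10.
Row 5: attacked by (1,8)→{4,8}; (2,6)→{3,6,9}; (3,4)→{2,4,6}; (4,10)→{9,10,11}; (7,9)→{7,9,11}. Safe: 1, 5. Place at column 1.
Row 6: attacked by (1,8)→{3,8}; (2,6)→{2,6,10}; (3,4)→{1,4,7}; (4,10)→{8,10}; (5,1)→{1,2}; (7,9)→{8,9,10}. Safe: 5, 11. Place at column 5.
Row 8: attacked by (1,8)→{1,8}; (2,6)→{6}; (3,4)→{4,9}; (4,10)→{6,10}; (5,1)→{1,4}; (6,5)→{3,5,7}; (7,9)→{8,9,10}. Safe: 2, 11. Place at column 11.
Row 9: attacked by (1,8)→{8}; (2,6)→{6}; (3,4)→{4,10}; (4,10)→{5,10}; (5,1)→{1,5}; (6,5)→{2,5,8}; (7,9)→{7,9,11}; (8,11)→{10,11}. Safe: 3. Place at column 3.
Row 10: attacked by (1,8)→{8}; (2,6)→{6}; (3,4)→{4,11}; (4,10)→{4,10}; (5,1)→{1,6}; (6,5)→{1,5,9}; (7,9)→{6,9}; (8,11)→{9,11}; (9,3)→{2,3,4}. Safe: 7. Place at column 7.
Row 11: attacked by (1,8)→{8}; (2,6)→{6}; (3,4)→{4}; (4,10)→{3,10}; (5,1)→{1,7}; (6,5)→{5,10}; (7,9)→{5,9}; (8,11)→{8,11}; (9,3)→{1,3,5}; (10,7)→{6,7,8}. Safe: 2. Place at column 2.
Columns [8, 6, 4, 10, 1, 5, 9, 11, 3, 7, 2], r−c [-7, -4, -1, -6, 4, 1, -2, -3, 6, 3, 9], r+c [9, 8, 7, 14, 6, 11, 16, 19, 12, 17, 13] are all distinct, so no two queens attack.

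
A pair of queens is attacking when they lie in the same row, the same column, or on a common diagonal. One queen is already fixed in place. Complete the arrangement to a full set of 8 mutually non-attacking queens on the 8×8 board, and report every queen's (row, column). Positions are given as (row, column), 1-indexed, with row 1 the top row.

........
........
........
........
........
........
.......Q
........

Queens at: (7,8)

Row 1: attacked by (7,8)→{2,8}. Safe: 1, 3, 4, 5, 6, 7. Place at column 3.
Row 2: attacked by (1,3)→{2,3,4}; (7,8)→{3,8}. Safe: 1, 5, 6, 7. Place at column 5.
Row 3: attacked by (1,3)→{1,3,5}; (2,5)→{4,5,6}; (7,8)→{4,8}. Safe: 2, 7. Place at column 7.
Row 4: attacked by (1,3)→{3,6}; (2,5)→{3,5,7}; (3,7)→{6,7,8}; (7,8)→{5,8}. Safe: 1, 2, 4. Place at column 1.
Row 5: attacked by (1,3)→{3,7}; (2,5)→{2,5,8}; (3,7)→{5,7}; (4,1)→{1,2}; (7,8)→{6,8}. Safe: 4. Place at column 4.
Row 6: attacked by (1,3)→{3,8}; (2,5)→{1,5}; (3,7)→{4,7}; (4,1)→{1,3}; (5,4)→{3,4,5}; (7,8)→{7,8}. Safe: 2, 6. Place at column 2.
Row 8: attacked by (1,3)→{3}; (2,5)→{5}; (3,7)→{2,7}; (4,1)→{1,5}; (5,4)→{1,4,7}; (6,2)→{2,4}; (7,8)→{7,8}. Safe: 6. Place at column 6.
Columns [3, 5, 7, 1, 4, 2, 8, 6], r−c [-2, -3, -4, 3, 1, 4, -1, 2], r+c [4, 7, 10, 5, 9, 8, 15, 14] are all distinct, so no two queens attack.

(1,3) (2,5) (3,7) (4,1) (5,4) (6,2) (7,8) (8,6)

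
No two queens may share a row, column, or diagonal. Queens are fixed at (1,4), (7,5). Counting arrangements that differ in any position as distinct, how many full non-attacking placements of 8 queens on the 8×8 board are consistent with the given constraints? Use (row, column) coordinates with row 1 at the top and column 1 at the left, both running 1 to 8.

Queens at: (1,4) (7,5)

Branch on row 2: col 1 → 0; col 2 → 2; col 6 → 1; col 7 → 0; col 8 → 0.
Sum: 0 + 2 + 1 + 0 + 0 = 3.

3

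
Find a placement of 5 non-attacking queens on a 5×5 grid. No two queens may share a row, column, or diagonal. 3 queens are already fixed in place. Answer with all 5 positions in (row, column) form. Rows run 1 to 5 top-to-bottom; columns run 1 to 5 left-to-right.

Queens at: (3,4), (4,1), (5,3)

(1,5) (2,2) (3,4) (4,1) (5,3)

Row 1: attacked by (3,4)→{2,4}; (4,1)→{1,4}; (5,3)→{3}. Safe: 5. Place at column 5.
Row 2: attacked by (1,5)→{4,5}; (3,4)→{3,4,5}; (4,1)→{1,3}; (5,3)→{3}. Safe: 2. Place at column 2.
Columns [5, 2, 4, 1, 3], r−c [-4, 0, -1, 3, 2], r+c [6, 4, 7, 5, 8] are all distinct, so no two queens attack.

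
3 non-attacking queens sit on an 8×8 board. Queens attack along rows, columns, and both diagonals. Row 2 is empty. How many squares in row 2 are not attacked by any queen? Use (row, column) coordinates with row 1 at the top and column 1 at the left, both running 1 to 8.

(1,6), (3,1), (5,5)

(1,6) attacks row 2 at column 6 and diagonals 5, 7.
(3,1) attacks row 2 at column 1 and diagonals 2.
(5,5) attacks row 2 at column 5 and diagonals 2, 8.
Attacked columns: {1, 2, 5, 6, 7, 8}. Safe: {3, 4}.

2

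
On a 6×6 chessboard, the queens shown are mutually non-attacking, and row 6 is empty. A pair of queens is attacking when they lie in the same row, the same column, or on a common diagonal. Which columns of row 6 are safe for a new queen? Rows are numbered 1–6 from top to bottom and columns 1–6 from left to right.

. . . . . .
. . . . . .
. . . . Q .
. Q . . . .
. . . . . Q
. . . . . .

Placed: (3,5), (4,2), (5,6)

(3,5) attacks row 6 at column 5 and diagonals 2.
(4,2) attacks row 6 at column 2 and diagonals 4.
(5,6) attacks row 6 at column 6 and diagonals 5.
Attacked columns: {2, 4, 5, 6}. Safe: {1, 3}.

columns 1, 3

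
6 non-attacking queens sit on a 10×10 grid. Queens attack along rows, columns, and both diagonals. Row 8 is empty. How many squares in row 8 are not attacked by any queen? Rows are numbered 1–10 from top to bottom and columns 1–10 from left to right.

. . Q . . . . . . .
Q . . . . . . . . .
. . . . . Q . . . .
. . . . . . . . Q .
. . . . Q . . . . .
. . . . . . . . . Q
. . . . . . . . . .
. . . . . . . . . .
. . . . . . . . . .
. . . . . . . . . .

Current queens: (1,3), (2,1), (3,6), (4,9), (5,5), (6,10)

1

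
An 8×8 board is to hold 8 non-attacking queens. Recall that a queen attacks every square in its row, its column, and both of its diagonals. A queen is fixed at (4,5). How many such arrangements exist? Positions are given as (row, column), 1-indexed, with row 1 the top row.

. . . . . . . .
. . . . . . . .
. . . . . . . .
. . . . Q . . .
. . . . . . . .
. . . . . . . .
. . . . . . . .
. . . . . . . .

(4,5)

8

Branch on row 1: col 1 → 0; col 3 → 2; col 4 → 4; col 6 → 1; col 7 → 1.
Sum: 0 + 2 + 4 + 1 + 1 = 8.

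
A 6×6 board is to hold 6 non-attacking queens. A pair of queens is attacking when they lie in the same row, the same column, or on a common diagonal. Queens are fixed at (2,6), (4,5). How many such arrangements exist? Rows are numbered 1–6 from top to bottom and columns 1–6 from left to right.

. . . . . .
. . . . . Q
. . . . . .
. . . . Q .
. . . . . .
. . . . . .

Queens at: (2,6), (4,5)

1

Branch on row 1: col 1 → 0; col 3 → 1; col 4 → 0.
Sum: 0 + 1 + 0 = 1.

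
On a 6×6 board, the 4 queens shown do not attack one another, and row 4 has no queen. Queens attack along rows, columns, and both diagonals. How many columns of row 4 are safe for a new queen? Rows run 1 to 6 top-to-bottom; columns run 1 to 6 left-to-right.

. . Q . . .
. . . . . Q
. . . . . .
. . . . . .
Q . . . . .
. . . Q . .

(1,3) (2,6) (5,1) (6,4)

1

(1,3) attacks row 4 at column 3 and diagonals 6.
(2,6) attacks row 4 at column 6 and diagonals 4.
(5,1) attacks row 4 at column 1 and diagonals 2.
(6,4) attacks row 4 at column 4 and diagonals 2, 6.
Attacked columns: {1, 2, 3, 4, 6}. Safe: {5}.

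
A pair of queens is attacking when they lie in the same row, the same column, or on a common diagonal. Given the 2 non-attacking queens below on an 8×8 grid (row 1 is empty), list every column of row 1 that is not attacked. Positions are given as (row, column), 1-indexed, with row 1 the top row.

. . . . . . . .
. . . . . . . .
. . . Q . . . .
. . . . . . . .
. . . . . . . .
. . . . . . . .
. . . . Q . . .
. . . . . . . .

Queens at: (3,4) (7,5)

columns 1, 3, 7, 8

(3,4) attacks row 1 at column 4 and diagonals 2, 6.
(7,5) attacks row 1 at column 5.
Attacked columns: {2, 4, 5, 6}. Safe: {1, 3, 7, 8}.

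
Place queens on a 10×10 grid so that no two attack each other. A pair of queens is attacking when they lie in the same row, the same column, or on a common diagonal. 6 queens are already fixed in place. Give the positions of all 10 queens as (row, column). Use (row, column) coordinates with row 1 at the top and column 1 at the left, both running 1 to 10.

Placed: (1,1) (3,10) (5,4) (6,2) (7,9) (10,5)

Row 2: attacked by (1,1)→{1,2}; (3,10)→{9,10}; (5,4)→{1,4,7}; (6,2)→{2,6}; (7,9)→{4,9}; (10,5)→{5}. Safe: 3, 8. Place at column 8.
Row 4: attacked by (1,1)→{1,4}; (2,8)→{6,8,10}; (3,10)→{9,10}; (5,4)→{3,4,5}; (6,2)→{2,4}; (7,9)→{6,9}; (10,5)→{5}. Safe: 7. Place at column 7.
Row 8: attacked by (1,1)→{1,8}; (2,8)→{2,8}; (3,10)→{5,10}; (4,7)→{3,7}; (5,4)→{1,4,7}; (6,2)→{2,4}; (7,9)→{8,9,10}; (10,5)→{3,5,7}. Safe: 6. Place at column 6.
Row 9: attacked by (1,1)→{1,9}; (2,8)→{1,8}; (3,10)→{4,10}; (4,7)→{2,7}; (5,4)→{4,8}; (6,2)→{2,5}; (7,9)→{7,9}; (8,6)→{5,6,7}; (10,5)→{4,5,6}. Safe: 3. Place at column 3.
Columns [1, 8, 10, 7, 4, 2, 9, 6, 3, 5], r−c [0, -6, -7, -3, 1, 4, -2, 2, 6, 5], r+c [2, 10, 13, 11, 9, 8, 16, 14, 12, 15] are all distinct, so no two queens attack.

(1,1) (2,8) (3,10) (4,7) (5,4) (6,2) (7,9) (8,6) (9,3) (10,5)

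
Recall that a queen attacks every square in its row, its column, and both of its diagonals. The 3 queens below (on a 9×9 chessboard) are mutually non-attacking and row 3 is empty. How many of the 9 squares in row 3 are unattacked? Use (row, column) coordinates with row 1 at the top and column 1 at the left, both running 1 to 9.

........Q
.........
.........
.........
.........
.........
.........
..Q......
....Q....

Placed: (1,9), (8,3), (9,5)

4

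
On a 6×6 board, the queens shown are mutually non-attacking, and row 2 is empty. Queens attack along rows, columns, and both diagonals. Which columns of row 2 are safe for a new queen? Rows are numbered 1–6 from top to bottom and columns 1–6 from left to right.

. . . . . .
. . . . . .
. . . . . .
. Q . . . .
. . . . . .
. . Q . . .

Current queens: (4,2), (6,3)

(4,2) attacks row 2 at column 2 and diagonals 4.
(6,3) attacks row 2 at column 3.
Attacked columns: {2, 3, 4}. Safe: {1, 5, 6}.

columns 1, 5, 6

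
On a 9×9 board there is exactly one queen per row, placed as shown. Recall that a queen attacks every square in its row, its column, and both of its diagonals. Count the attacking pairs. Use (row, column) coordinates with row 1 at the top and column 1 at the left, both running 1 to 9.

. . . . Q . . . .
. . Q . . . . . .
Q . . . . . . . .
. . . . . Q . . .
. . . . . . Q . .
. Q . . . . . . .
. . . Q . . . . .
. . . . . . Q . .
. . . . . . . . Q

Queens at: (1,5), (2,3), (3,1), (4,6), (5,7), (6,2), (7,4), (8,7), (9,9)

Same column: (5,7)–(8,7) (column 7).
Same diagonal: (4,6)–(5,7) (|4−5| = |6−7| = 1).
Total attacking pairs: 2.

2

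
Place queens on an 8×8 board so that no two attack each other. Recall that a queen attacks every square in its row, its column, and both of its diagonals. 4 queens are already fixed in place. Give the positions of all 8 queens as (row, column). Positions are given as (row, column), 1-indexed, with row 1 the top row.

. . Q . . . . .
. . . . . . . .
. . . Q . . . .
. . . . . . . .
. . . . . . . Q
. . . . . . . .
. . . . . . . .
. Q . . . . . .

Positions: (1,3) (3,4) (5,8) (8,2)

Row 2: attacked by (1,3)→{2,3,4}; (3,4)→{3,4,5}; (5,8)→{5,8}; (8,2)→{2,8}. Safe: 1, 6, 7. Place at column 6.
Row 4: attacked by (1,3)→{3,6}; (2,6)→{4,6,8}; (3,4)→{3,4,5}; (5,8)→{7,8}; (8,2)→{2,6}. Safe: 1. Place at column 1.
Row 6: attacked by (1,3)→{3,8}; (2,6)→{2,6}; (3,4)→{1,4,7}; (4,1)→{1,3}; (5,8)→{7,8}; (8,2)→{2,4}. Safe: 5. Place at column 5.
Row 7: attacked by (1,3)→{3}; (2,6)→{1,6}; (3,4)→{4,8}; (4,1)→{1,4}; (5,8)→{6,8}; (6,5)→{4,5,6}; (8,2)→{1,2,3}. Safe: 7. Place at column 7.
Columns [3, 6, 4, 1, 8, 5, 7, 2], r−c [-2, -4, -1, 3, -3, 1, 0, 6], r+c [4, 8, 7, 5, 13, 11, 14, 10] are all distinct, so no two queens attack.

(1,3) (2,6) (3,4) (4,1) (5,8) (6,5) (7,7) (8,2)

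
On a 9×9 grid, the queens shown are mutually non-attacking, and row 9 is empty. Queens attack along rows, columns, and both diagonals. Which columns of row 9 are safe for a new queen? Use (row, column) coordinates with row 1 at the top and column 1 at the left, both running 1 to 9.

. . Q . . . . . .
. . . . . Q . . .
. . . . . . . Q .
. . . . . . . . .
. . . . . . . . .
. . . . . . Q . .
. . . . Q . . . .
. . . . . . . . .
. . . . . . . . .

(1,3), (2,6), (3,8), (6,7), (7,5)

(1,3) attacks row 9 at column 3.
(2,6) attacks row 9 at column 6.
(3,8) attacks row 9 at column 8 and diagonals 2.
(6,7) attacks row 9 at column 7 and diagonals 4.
(7,5) attacks row 9 at column 5 and diagonals 3, 7.
Attacked columns: {2, 3, 4, 5, 6, 7, 8}. Safe: {1, 9}.

columns 1, 9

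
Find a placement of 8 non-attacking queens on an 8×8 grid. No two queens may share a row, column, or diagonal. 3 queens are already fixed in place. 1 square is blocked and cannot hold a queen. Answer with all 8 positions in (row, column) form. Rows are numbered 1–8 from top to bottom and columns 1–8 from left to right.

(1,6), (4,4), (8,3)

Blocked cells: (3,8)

Row 2: attacked by (1,6)→{5,6,7}; (4,4)→{2,4,6}; (8,3)→{3}. Safe: 1, 8. Place at column 8.
Row 3: attacked by (1,6)→{4,6,8}; (2,8)→{7,8}; (4,4)→{3,4,5}; (8,3)→{3,8}. Blocked: 8. Safe: 1, 2. Place at column 2.
Row 5: attacked by (1,6)→{2,6}; (2,8)→{5,8}; (3,2)→{2,4}; (4,4)→{3,4,5}; (8,3)→{3,6}. Safe: 1, 7. Place at column 1.
Row 6: attacked by (1,6)→{1,6}; (2,8)→{4,8}; (3,2)→{2,5}; (4,4)→{2,4,6}; (5,1)→{1,2}; (8,3)→{1,3,5}. Safe: 7. Place at column 7.
Row 7: attacked by (1,6)→{6}; (2,8)→{3,8}; (3,2)→{2,6}; (4,4)→{1,4,7}; (5,1)→{1,3}; (6,7)→{6,7,8}; (8,3)→{2,3,4}. Safe: 5. Place at column 5.
Columns [6, 8, 2, 4, 1, 7, 5, 3], r−c [-5, -6, 1, 0, 4, -1, 2, 5], r+c [7, 10, 5, 8, 6, 13, 12, 11] are all distinct, so no two queens attack.

(1,6) (2,8) (3,2) (4,4) (5,1) (6,7) (7,5) (8,3)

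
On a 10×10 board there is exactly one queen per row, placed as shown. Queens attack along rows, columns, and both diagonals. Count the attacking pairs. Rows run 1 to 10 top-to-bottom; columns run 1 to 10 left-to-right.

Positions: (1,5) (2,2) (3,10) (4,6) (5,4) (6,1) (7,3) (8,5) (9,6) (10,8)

5

Same column: (1,5)–(8,5) (column 5); (4,6)–(9,6) (column 6).
Same diagonal: (3,10)–(8,5) (|3−8| = |10−5| = 5); (4,6)–(7,3) (|4−7| = |6−3| = 3); (8,5)–(9,6) (|8−9| = |5−6| = 1).
Total attacking pairs: 5.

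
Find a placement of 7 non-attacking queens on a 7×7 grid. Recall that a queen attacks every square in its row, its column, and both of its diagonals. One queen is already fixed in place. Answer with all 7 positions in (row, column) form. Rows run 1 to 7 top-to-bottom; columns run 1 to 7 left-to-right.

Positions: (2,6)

(1,1) (2,6) (3,4) (4,2) (5,7) (6,5) (7,3)

Row 1: attacked by (2,6)→{5,6,7}. Safe: 1, 2, 3, 4. Place at column 1.
Row 3: attacked by (1,1)→{1,3}; (2,6)→{5,6,7}. Safe: 2, 4. Place at column 4.
Row 4: attacked by (1,1)→{1,4}; (2,6)→{4,6}; (3,4)→{3,4,5}. Safe: 2, 7. Place at column 2.
Row 5: attacked by (1,1)→{1,5}; (2,6)→{3,6}; (3,4)→{2,4,6}; (4,2)→{1,2,3}. Safe: 7. Place at column 7.
Row 6: attacked by (1,1)→{1,6}; (2,6)→{2,6}; (3,4)→{1,4,7}; (4,2)→{2,4}; (5,7)→{6,7}. Safe: 3, 5. Place at column 5.
Row 7: attacked by (1,1)→{1,7}; (2,6)→{1,6}; (3,4)→{4}; (4,2)→{2,5}; (5,7)→{5,7}; (6,5)→{4,5,6}. Safe: 3. Place at column 3.
Columns [1, 6, 4, 2, 7, 5, 3], r−c [0, -4, -1, 2, -2, 1, 4], r+c [2, 8, 7, 6, 12, 11, 10] are all distinct, so no two queens attack.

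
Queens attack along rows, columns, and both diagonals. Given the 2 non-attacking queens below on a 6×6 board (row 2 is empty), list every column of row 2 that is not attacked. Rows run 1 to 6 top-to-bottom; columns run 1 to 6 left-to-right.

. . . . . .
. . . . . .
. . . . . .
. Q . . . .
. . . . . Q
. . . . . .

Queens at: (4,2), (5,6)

(4,2) attacks row 2 at column 2 and diagonals 4.
(5,6) attacks row 2 at column 6 and diagonals 3.
Attacked columns: {2, 3, 4, 6}. Safe: {1, 5}.

columns 1, 5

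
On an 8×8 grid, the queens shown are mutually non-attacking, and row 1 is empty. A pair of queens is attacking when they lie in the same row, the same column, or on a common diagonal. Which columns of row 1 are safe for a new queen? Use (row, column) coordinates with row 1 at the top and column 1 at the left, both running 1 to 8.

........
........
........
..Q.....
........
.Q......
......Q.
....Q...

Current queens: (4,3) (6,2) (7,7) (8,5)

columns 4, 8

(4,3) attacks row 1 at column 3 and diagonals 6.
(6,2) attacks row 1 at column 2 and diagonals 7.
(7,7) attacks row 1 at column 7 and diagonals 1.
(8,5) attacks row 1 at column 5.
Attacked columns: {1, 2, 3, 5, 6, 7}. Safe: {4, 8}.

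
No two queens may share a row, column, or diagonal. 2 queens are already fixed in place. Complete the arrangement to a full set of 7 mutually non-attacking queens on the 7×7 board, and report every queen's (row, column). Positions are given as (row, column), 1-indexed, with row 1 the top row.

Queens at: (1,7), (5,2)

Row 2: attacked by (1,7)→{6,7}; (5,2)→{2,5}. Safe: 1, 3, 4. Place at column 4.
Row 3: attacked by (1,7)→{5,7}; (2,4)→{3,4,5}; (5,2)→{2,4}. Safe: 1, 6. Place at column 1.
Row 4: attacked by (1,7)→{4,7}; (2,4)→{2,4,6}; (3,1)→{1,2}; (5,2)→{1,2,3}. Safe: 5. Place at column 5.
Row 6: attacked by (1,7)→{2,7}; (2,4)→{4}; (3,1)→{1,4}; (4,5)→{3,5,7}; (5,2)→{1,2,3}. Safe: 6. Place at column 6.
Row 7: attacked by (1,7)→{1,7}; (2,4)→{4}; (3,1)→{1,5}; (4,5)→{2,5}; (5,2)→{2,4}; (6,6)→{5,6,7}. Safe: 3. Place at column 3.
Columns [7, 4, 1, 5, 2, 6, 3], r−c [-6, -2, 2, -1, 3, 0, 4], r+c [8, 6, 4, 9, 7, 12, 10] are all distinct, so no two queens attack.

(1,7) (2,4) (3,1) (4,5) (5,2) (6,6) (7,3)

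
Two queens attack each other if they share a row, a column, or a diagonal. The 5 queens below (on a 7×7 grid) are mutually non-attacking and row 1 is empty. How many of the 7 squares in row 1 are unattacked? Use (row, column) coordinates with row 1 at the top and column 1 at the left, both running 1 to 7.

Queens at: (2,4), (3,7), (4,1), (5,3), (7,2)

(2,4) attacks row 1 at column 4 and diagonals 3, 5.
(3,7) attacks row 1 at column 7 and diagonals 5.
(4,1) attacks row 1 at column 1 and diagonals 4.
(5,3) attacks row 1 at column 3 and diagonals 7.
(7,2) attacks row 1 at column 2.
Attacked columns: {1, 2, 3, 4, 5, 7}. Safe: {6}.

1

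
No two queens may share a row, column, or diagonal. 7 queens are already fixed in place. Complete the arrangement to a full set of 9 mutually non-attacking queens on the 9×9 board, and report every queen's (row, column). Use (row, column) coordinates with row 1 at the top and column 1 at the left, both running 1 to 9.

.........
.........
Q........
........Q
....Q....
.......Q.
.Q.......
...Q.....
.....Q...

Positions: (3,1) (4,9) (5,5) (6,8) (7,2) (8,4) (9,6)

(1,7) (2,3) (3,1) (4,9) (5,5) (6,8) (7,2) (8,4) (9,6)

Row 1: attacked by (3,1)→{1,3}; (4,9)→{6,9}; (5,5)→{1,5,9}; (6,8)→{3,8}; (7,2)→{2,8}; (8,4)→{4}; (9,6)→{6}. Safe: 7. Place at column 7.
Row 2: attacked by (1,7)→{6,7,8}; (3,1)→{1,2}; (4,9)→{7,9}; (5,5)→{2,5,8}; (6,8)→{4,8}; (7,2)→{2,7}; (8,4)→{4}; (9,6)→{6}. Safe: 3. Place at column 3.
Columns [7, 3, 1, 9, 5, 8, 2, 4, 6], r−c [-6, -1, 2, -5, 0, -2, 5, 4, 3], r+c [8, 5, 4, 13, 10, 14, 9, 12, 15] are all distinct, so no two queens attack.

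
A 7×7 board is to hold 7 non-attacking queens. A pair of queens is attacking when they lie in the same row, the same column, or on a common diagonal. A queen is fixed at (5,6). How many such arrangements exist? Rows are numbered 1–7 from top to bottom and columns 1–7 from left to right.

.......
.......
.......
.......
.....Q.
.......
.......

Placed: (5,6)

6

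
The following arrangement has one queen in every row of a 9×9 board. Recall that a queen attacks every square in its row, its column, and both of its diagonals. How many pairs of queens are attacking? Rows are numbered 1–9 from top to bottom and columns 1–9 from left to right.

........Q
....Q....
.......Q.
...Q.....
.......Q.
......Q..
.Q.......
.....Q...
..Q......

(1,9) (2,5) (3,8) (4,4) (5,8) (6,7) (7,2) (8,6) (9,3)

3

Same column: (3,8)–(5,8) (column 8).
Same diagonal: (2,5)–(5,8) (|2−5| = |5−8| = 3); (5,8)–(6,7) (|5−6| = |8−7| = 1).
Total attacking pairs: 3.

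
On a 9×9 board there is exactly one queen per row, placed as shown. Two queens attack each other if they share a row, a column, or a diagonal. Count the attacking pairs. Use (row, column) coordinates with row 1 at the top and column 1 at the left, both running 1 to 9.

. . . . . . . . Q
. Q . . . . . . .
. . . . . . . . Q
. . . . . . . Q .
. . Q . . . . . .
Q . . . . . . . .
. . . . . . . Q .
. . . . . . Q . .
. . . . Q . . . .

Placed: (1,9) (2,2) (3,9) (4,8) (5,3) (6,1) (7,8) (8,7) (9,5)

Same column: (1,9)–(3,9) (column 9); (4,8)–(7,8) (column 8).
Same diagonal: (3,9)–(4,8) (|3−4| = |9−8| = 1); (7,8)–(8,7) (|7−8| = |8−7| = 1).
Total attacking pairs: 4.

4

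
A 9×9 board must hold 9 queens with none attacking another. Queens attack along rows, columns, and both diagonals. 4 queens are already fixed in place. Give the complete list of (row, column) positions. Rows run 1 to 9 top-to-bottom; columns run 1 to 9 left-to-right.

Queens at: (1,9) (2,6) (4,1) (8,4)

(1,9) (2,6) (3,3) (4,1) (5,8) (6,5) (7,2) (8,4) (9,7)

Row 3: attacked by (1,9)→{7,9}; (2,6)→{5,6,7}; (4,1)→{1,2}; (8,4)→{4,9}. Safe: 3, 8. Place at column 3.
Row 5: attacked by (1,9)→{5,9}; (2,6)→{3,6,9}; (3,3)→{1,3,5}; (4,1)→{1,2}; (8,4)→{1,4,7}. Safe: 8. Place at column 8.
Row 6: attacked by (1,9)→{4,9}; (2,6)→{2,6}; (3,3)→{3,6}; (4,1)→{1,3}; (5,8)→{7,8,9}; (8,4)→{2,4,6}. Safe: 5. Place at column 5.
Row 7: attacked by (1,9)→{3,9}; (2,6)→{1,6}; (3,3)→{3,7}; (4,1)→{1,4}; (5,8)→{6,8}; (6,5)→{4,5,6}; (8,4)→{3,4,5}. Safe: 2. Place at column 2.
Row 9: attacked by (1,9)→{1,9}; (2,6)→{6}; (3,3)→{3,9}; (4,1)→{1,6}; (5,8)→{4,8}; (6,5)→{2,5,8}; (7,2)→{2,4}; (8,4)→{3,4,5}. Safe: 7. Place at column 7.
Columns [9, 6, 3, 1, 8, 5, 2, 4, 7], r−c [-8, -4, 0, 3, -3, 1, 5, 4, 2], r+c [10, 8, 6, 5, 13, 11, 9, 12, 16] are all distinct, so no two queens attack.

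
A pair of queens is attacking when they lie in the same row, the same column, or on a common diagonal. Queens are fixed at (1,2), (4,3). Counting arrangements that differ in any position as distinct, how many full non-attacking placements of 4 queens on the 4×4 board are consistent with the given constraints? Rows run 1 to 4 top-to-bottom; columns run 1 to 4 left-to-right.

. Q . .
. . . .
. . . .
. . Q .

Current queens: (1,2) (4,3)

Branch on row 2: col 4 → 1.
Sum: 1 = 1.

1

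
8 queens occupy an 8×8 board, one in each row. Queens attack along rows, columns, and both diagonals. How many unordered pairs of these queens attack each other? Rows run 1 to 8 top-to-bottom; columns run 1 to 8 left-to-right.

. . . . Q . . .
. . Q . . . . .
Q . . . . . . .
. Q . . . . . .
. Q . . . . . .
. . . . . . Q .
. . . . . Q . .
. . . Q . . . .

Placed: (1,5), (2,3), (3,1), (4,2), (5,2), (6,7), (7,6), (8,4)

5

Same column: (4,2)–(5,2) (column 2).
Same diagonal: (1,5)–(4,2) (|1−4| = |5−2| = 3); (2,3)–(6,7) (|2−6| = |3−7| = 4); (3,1)–(4,2) (|3−4| = |1−2| = 1); (6,7)–(7,6) (|6−7| = |7−6| = 1).
Total attacking pairs: 5.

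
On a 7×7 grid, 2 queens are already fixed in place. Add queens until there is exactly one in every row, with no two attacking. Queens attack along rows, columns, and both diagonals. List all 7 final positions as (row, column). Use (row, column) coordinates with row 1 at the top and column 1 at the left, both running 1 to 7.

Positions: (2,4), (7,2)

(1,6) (2,4) (3,7) (4,1) (5,3) (6,5) (7,2)

Row 1: attacked by (2,4)→{3,4,5}; (7,2)→{2}. Safe: 1, 6, 7. Place at column 6.
Row 3: attacked by (1,6)→{4,6}; (2,4)→{3,4,5}; (7,2)→{2,6}. Safe: 1, 7. Place at column 7.
Row 4: attacked by (1,6)→{3,6}; (2,4)→{2,4,6}; (3,7)→{6,7}; (7,2)→{2,5}. Safe: 1. Place at column 1.
Row 5: attacked by (1,6)→{2,6}; (2,4)→{1,4,7}; (3,7)→{5,7}; (4,1)→{1,2}; (7,2)→{2,4}. Safe: 3. Place at column 3.
Row 6: attacked by (1,6)→{1,6}; (2,4)→{4}; (3,7)→{4,7}; (4,1)→{1,3}; (5,3)→{2,3,4}; (7,2)→{1,2,3}. Safe: 5. Place at column 5.
Columns [6, 4, 7, 1, 3, 5, 2], r−c [-5, -2, -4, 3, 2, 1, 5], r+c [7, 6, 10, 5, 8, 11, 9] are all distinct, so no two queens attack.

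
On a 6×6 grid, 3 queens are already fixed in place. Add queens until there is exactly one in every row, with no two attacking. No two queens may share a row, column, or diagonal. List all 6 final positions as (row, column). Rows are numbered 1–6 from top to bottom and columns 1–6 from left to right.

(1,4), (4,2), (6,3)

Row 2: attacked by (1,4)→{3,4,5}; (4,2)→{2,4}; (6,3)→{3}. Safe: 1, 6. Place at column 1.
Row 3: attacked by (1,4)→{2,4,6}; (2,1)→{1,2}; (4,2)→{1,2,3}; (6,3)→{3,6}. Safe: 5. Place at column 5.
Row 5: attacked by (1,4)→{4}; (2,1)→{1,4}; (3,5)→{3,5}; (4,2)→{1,2,3}; (6,3)→{2,3,4}. Safe: 6. Place at column 6.
Columns [4, 1, 5, 2, 6, 3], r−c [-3, 1, -2, 2, -1, 3], r+c [5, 3, 8, 6, 11, 9] are all distinct, so no two queens attack.

(1,4) (2,1) (3,5) (4,2) (5,6) (6,3)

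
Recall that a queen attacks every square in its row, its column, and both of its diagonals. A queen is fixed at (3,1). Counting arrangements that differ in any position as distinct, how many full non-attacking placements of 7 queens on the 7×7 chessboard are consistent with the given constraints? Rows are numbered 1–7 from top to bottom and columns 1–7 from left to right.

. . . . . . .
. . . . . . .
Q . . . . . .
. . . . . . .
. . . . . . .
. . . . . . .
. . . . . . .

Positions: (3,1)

6

Branch on row 1: col 2 → 2; col 4 → 1; col 5 → 1; col 6 → 1; col 7 → 1.
Sum: 2 + 1 + 1 + 1 + 1 = 6.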